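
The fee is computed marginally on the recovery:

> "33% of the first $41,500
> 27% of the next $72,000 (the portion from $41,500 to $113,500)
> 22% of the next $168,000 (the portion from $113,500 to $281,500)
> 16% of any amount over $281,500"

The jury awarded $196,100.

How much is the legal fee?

First $41,500 at 33% = $13,695.00
Next $72,000 at 27% = $19,440.00
Remaining $82,600 at 22% = $18,172.00
Fee: $13,695.00 + $19,440.00 + $18,172.00 = $51,307.00

$51,307.00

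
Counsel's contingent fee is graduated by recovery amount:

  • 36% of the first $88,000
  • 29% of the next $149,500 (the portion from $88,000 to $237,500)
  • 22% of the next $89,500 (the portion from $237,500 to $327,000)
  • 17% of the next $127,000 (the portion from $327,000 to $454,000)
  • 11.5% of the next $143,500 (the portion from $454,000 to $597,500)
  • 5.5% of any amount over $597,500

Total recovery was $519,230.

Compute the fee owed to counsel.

$123,816.45

First $88,000 at 36% = $31,680.00
Next $149,500 at 29% = $43,355.00
Next $89,500 at 22% = $19,690.00
Next $127,000 at 17% = $21,590.00
Remaining $65,230 at 11.5% = $7,501.45
Fee: $31,680.00 + $43,355.00 + $19,690.00 + $21,590.00 + $7,501.45 = $123,816.45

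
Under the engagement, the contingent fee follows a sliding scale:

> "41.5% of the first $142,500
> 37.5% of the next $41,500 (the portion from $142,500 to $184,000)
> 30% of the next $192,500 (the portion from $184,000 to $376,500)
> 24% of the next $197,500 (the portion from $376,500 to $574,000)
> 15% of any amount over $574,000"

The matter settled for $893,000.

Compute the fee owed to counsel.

First $142,500 at 41.5% = $59,137.50
Next $41,500 at 37.5% = $15,562.50
Next $192,500 at 30% = $57,750.00
Next $197,500 at 24% = $47,400.00
Remaining $319,000 at 15% = $47,850.00
Fee: $59,137.50 + $15,562.50 + $57,750.00 + $47,400.00 + $47,850.00 = $227,700.00

$227,700.00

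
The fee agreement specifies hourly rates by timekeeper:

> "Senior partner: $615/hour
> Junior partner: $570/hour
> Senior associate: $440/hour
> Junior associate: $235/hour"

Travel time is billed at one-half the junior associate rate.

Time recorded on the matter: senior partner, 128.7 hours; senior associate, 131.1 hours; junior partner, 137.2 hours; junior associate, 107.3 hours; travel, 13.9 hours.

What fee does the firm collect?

Senior partner: 128.7 × $615 = $79,150.50
Junior partner: 137.2 × $570 = $78,204.00
Senior associate: 131.1 × $440 = $57,684.00
Junior associate: 107.3 × $235 = $25,215.50
Subtotal: $79,150.50 + $78,204.00 + $57,684.00 + $25,215.50 = $240,254.00
Travel: 13.9 × ($235 ÷ 2) = 13.9 × $117.50 = $1,633.25
Total: $240,254.00 + $1,633.25 = $241,887.25

$241,887.25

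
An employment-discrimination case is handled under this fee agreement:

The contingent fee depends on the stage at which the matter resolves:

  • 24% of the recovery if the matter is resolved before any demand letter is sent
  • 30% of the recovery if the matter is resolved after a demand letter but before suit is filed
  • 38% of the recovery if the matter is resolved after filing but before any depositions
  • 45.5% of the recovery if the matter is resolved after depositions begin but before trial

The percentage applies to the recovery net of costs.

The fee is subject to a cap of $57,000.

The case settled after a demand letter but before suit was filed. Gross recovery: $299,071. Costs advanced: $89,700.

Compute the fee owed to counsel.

Fee base (net of costs): $299,071 − $89,700 = $209,371
The matter settled after a demand letter but before suit was filed, so the 30% rate applies.
$209,371 × 30% = $62,811.30
$62,811.30 exceeds the $57,000 cap, so the fee is capped at $57,000.00.

$57,000.00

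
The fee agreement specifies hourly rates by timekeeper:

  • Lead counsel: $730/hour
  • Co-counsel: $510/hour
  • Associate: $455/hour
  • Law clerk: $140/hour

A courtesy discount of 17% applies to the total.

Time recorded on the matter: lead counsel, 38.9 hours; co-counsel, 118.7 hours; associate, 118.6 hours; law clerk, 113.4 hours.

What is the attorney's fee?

$131,781.59

Lead counsel: 38.9 × $730 = $28,397.00
Co-counsel: 118.7 × $510 = $60,537.00
Associate: 118.6 × $455 = $53,963.00
Law clerk: 113.4 × $140 = $15,876.00
Subtotal: $158,773.00
Less 17% discount: −$26,991.41
Total: $158,773.00 − $26,991.41 = $131,781.59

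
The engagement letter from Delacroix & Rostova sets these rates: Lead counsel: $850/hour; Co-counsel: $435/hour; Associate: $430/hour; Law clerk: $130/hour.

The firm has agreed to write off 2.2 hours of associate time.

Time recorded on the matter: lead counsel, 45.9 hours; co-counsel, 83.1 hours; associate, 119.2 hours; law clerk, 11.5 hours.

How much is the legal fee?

Lead counsel: 45.9 × $850 = $39,015.00
Co-counsel: 83.1 × $435 = $36,148.50
Associate: 119.2 × $430 = $51,256.00
Law clerk: 11.5 × $130 = $1,495.00
Subtotal: $127,914.50
Write-off: 2.2 × $430 = $946.00
Total: $127,914.50 − $946.00 = $126,968.50

$126,968.50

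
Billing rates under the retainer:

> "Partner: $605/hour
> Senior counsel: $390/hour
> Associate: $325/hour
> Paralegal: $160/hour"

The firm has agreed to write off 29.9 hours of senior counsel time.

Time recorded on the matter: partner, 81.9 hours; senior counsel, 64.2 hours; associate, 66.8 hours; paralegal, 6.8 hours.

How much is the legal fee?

Partner: 81.9 × $605 = $49,549.50
Senior counsel: 64.2 × $390 = $25,038.00
Associate: 66.8 × $325 = $21,710.00
Paralegal: 6.8 × $160 = $1,088.00
Subtotal: $97,385.50
Write-off: 29.9 × $390 = $11,661.00
Total: $97,385.50 − $11,661.00 = $85,724.50

$85,724.50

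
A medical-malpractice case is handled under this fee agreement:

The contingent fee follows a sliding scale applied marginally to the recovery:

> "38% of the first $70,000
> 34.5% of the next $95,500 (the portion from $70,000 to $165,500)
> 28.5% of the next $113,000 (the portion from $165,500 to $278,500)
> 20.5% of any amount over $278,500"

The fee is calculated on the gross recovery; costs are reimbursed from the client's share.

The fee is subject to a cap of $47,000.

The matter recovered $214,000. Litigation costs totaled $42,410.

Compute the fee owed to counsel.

Fee base is the gross recovery, $214,000; costs are reimbursed separately.
First $70,000 at 38% = $26,600.00
Next $95,500 at 34.5% = $32,947.50
Remaining $48,500 at 28.5% = $13,822.50
Fee: $26,600.00 + $32,947.50 + $13,822.50 = $73,370.00
$73,370.00 exceeds the $47,000 cap, so the fee is capped at $47,000.00.

$47,000.00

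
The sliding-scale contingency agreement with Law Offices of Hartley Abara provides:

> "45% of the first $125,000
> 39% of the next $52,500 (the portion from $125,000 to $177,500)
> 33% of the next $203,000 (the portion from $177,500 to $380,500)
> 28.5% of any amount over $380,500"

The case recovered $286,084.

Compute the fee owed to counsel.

First $125,000 at 45% = $56,250.00
Next $52,500 at 39% = $20,475.00
Remaining $108,584 at 33% = $35,832.72
Fee: $56,250.00 + $20,475.00 + $35,832.72 = $112,557.72

$112,557.72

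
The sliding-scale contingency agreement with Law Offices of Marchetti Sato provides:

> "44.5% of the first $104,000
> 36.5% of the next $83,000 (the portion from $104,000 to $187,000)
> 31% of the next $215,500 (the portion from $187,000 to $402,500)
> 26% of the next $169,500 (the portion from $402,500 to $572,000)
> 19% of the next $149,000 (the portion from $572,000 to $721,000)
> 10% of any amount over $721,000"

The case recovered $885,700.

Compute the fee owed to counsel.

First $104,000 at 44.5% = $46,280.00
Next $83,000 at 36.5% = $30,295.00
Next $215,500 at 31% = $66,805.00
Next $169,500 at 26% = $44,070.00
Next $149,000 at 19% = $28,310.00
Remaining $164,700 at 10% = $16,470.00
Fee: $46,280.00 + $30,295.00 + $66,805.00 + $44,070.00 + $28,310.00 + $16,470.00 = $232,230.00

$232,230.00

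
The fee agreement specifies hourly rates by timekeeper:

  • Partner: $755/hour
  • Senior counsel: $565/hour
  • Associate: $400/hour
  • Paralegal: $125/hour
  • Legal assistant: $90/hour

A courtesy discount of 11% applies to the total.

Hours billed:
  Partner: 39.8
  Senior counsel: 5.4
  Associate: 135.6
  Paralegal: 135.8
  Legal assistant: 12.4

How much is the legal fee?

Partner: 39.8 × $755 = $30,049.00
Senior counsel: 5.4 × $565 = $3,051.00
Associate: 135.6 × $400 = $54,240.00
Paralegal: 135.8 × $125 = $16,975.00
Legal assistant: 12.4 × $90 = $1,116.00
Subtotal: $105,431.00
Less 11% discount: −$11,597.41
Total: $105,431.00 − $11,597.41 = $93,833.59

$93,833.59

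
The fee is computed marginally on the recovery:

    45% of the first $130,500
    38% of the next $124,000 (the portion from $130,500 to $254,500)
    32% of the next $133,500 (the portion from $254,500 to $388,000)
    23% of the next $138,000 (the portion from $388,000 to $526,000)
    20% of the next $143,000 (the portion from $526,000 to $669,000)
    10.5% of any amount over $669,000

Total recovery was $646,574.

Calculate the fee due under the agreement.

First $130,500 at 45% = $58,725.00
Next $124,000 at 38% = $47,120.00
Next $133,500 at 32% = $42,720.00
Next $138,000 at 23% = $31,740.00
Remaining $120,574 at 20% = $24,114.80
Fee: $58,725.00 + $47,120.00 + $42,720.00 + $31,740.00 + $24,114.80 = $204,419.80

$204,419.80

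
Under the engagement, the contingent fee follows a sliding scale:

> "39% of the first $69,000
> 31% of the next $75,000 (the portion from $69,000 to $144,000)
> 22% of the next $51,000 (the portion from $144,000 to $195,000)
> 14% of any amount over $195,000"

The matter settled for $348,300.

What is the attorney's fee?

$82,842.00

First $69,000 at 39% = $26,910.00
Next $75,000 at 31% = $23,250.00
Next $51,000 at 22% = $11,220.00
Remaining $153,300 at 14% = $21,462.00
Fee: $26,910.00 + $23,250.00 + $11,220.00 + $21,462.00 = $82,842.00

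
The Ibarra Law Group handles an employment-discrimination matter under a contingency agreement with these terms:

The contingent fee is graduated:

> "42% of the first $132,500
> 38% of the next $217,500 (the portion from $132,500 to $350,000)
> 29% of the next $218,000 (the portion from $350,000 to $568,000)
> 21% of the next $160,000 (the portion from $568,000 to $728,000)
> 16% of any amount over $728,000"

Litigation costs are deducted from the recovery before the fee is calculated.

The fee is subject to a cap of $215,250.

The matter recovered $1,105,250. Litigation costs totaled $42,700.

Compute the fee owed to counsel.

$215,250.00

Fee base (net of costs): $1,105,250 − $42,700 = $1,062,550
First $132,500 at 42% = $55,650.00
Next $217,500 at 38% = $82,650.00
Next $218,000 at 29% = $63,220.00
Next $160,000 at 21% = $33,600.00
Remaining $334,550 at 16% = $53,528.00
Fee: $55,650.00 + $82,650.00 + $63,220.00 + $33,600.00 + $53,528.00 = $288,648.00
$288,648.00 exceeds the $215,250 cap, so the fee is capped at $215,250.00.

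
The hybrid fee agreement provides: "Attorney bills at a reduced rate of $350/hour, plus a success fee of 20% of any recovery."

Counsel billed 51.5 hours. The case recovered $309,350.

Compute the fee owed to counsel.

$79,895.00

Hourly: 51.5 × $350 = $18,025.00
Success fee: 20% of $309,350 = $61,870.00
Total: $18,025.00 + $61,870.00 = $79,895.00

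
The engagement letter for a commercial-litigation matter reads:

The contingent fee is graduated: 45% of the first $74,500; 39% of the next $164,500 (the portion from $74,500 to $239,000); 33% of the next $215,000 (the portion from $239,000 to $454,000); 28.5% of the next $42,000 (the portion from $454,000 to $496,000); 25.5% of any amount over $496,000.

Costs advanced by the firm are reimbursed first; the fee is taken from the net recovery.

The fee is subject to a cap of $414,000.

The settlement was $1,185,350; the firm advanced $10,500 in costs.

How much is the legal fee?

Fee base (net of costs): $1,185,350 − $10,500 = $1,174,850
First $74,500 at 45% = $33,525.00
Next $164,500 at 39% = $64,155.00
Next $215,000 at 33% = $70,950.00
Next $42,000 at 28.5% = $11,970.00
Remaining $678,850 at 25.5% = $173,106.75
Fee: $33,525.00 + $64,155.00 + $70,950.00 + $11,970.00 + $173,106.75 = $353,706.75
$353,706.75 is under the $414,000 cap.

$353,706.75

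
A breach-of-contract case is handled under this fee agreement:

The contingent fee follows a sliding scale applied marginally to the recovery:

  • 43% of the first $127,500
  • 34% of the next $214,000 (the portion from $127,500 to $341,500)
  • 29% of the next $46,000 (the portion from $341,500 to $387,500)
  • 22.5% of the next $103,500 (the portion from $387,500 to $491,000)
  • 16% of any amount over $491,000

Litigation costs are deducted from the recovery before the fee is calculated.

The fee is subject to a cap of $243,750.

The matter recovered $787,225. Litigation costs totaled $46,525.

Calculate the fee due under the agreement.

$204,164.50

Fee base (net of costs): $787,225 − $46,525 = $740,700
First $127,500 at 43% = $54,825.00
Next $214,000 at 34% = $72,760.00
Next $46,000 at 29% = $13,340.00
Next $103,500 at 22.5% = $23,287.50
Remaining $249,700 at 16% = $39,952.00
Fee: $54,825.00 + $72,760.00 + $13,340.00 + $23,287.50 + $39,952.00 = $204,164.50
$204,164.50 is under the $243,750 cap.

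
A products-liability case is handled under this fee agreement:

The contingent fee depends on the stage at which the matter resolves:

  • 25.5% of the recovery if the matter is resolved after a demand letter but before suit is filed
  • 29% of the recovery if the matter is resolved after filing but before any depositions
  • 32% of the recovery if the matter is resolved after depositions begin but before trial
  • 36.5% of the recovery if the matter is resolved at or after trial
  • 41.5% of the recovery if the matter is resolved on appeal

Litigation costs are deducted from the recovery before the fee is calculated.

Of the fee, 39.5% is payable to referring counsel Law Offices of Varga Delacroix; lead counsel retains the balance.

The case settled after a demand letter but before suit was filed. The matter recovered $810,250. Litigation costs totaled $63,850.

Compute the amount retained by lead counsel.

$115,150.86

Fee base (net of costs): $810,250 − $63,850 = $746,400
The matter settled after a demand letter but before suit was filed, so the 25.5% rate applies.
$746,400 × 25.5% = $190,332.00
Referral share: 39.5% of $190,332.00 = $75,181.14; lead counsel retains $190,332.00 − $75,181.14 = $115,150.86.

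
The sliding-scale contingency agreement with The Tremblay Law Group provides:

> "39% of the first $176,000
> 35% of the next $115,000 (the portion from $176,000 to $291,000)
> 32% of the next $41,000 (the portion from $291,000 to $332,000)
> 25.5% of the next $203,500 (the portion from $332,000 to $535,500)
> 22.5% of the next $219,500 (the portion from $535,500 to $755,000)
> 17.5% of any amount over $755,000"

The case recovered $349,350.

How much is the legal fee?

First $176,000 at 39% = $68,640.00
Next $115,000 at 35% = $40,250.00
Next $41,000 at 32% = $13,120.00
Remaining $17,350 at 25.5% = $4,424.25
Fee: $68,640.00 + $40,250.00 + $13,120.00 + $4,424.25 = $126,434.25

$126,434.25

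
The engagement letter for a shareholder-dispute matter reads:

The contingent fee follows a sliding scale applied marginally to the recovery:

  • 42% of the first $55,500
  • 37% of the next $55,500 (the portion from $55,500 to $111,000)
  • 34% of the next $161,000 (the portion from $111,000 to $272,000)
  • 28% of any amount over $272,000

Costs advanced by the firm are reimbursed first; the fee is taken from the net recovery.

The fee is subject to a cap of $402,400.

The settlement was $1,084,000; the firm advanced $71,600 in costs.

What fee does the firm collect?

$305,897.00

Fee base (net of costs): $1,084,000 − $71,600 = $1,012,400
First $55,500 at 42% = $23,310.00
Next $55,500 at 37% = $20,535.00
Next $161,000 at 34% = $54,740.00
Remaining $740,400 at 28% = $207,312.00
Fee: $23,310.00 + $20,535.00 + $54,740.00 + $207,312.00 = $305,897.00
$305,897.00 is under the $402,400 cap.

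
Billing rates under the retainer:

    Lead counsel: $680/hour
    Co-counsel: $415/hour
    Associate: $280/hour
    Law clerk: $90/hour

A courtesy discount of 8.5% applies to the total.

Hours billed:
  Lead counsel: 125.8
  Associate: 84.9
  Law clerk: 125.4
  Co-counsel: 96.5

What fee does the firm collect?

$146,994.29

Lead counsel: 125.8 × $680 = $85,544.00
Co-counsel: 96.5 × $415 = $40,047.50
Associate: 84.9 × $280 = $23,772.00
Law clerk: 125.4 × $90 = $11,286.00
Subtotal: $160,649.50
Less 8.5% discount: −$13,655.21
Total: $160,649.50 − $13,655.21 = $146,994.29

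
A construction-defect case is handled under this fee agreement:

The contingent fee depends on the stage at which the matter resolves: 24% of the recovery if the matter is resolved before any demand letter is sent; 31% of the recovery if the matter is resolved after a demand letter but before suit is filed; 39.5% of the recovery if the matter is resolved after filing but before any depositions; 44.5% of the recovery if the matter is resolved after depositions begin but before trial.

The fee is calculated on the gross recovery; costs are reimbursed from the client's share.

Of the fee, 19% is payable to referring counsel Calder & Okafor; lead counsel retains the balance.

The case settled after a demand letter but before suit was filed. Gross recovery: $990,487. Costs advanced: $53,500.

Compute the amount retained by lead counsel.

$248,711.29

Fee base is the gross recovery, $990,487; costs are reimbursed separately.
The matter settled after a demand letter but before suit was filed, so the 31% rate applies.
$990,487 × 31% = $307,050.97
Referral share: 19% of $307,050.97 = $58,339.68; lead counsel retains $307,050.97 − $58,339.68 = $248,711.29.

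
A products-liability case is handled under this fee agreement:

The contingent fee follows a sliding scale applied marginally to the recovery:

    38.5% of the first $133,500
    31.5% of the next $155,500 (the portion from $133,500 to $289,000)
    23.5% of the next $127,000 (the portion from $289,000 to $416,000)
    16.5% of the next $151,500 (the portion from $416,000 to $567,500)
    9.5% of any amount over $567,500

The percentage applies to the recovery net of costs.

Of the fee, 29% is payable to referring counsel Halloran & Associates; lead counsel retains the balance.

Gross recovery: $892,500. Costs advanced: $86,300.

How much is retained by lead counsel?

$126,308.29

Fee base (net of costs): $892,500 − $86,300 = $806,200
First $133,500 at 38.5% = $51,397.50
Next $155,500 at 31.5% = $48,982.50
Next $127,000 at 23.5% = $29,845.00
Next $151,500 at 16.5% = $24,997.50
Remaining $238,700 at 9.5% = $22,676.50
Fee: $51,397.50 + $48,982.50 + $29,845.00 + $24,997.50 + $22,676.50 = $177,899.00
Referral share: 29% of $177,899.00 = $51,590.71; lead counsel retains $177,899.00 − $51,590.71 = $126,308.29.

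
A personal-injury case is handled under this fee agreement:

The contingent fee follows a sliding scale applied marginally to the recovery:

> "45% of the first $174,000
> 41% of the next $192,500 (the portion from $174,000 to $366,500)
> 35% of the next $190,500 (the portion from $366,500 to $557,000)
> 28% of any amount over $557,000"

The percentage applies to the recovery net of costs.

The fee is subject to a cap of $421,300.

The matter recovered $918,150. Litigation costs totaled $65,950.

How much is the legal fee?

Fee base (net of costs): $918,150 − $65,950 = $852,200
First $174,000 at 45% = $78,300.00
Next $192,500 at 41% = $78,925.00
Next $190,500 at 35% = $66,675.00
Remaining $295,200 at 28% = $82,656.00
Fee: $78,300.00 + $78,925.00 + $66,675.00 + $82,656.00 = $306,556.00
$306,556.00 is under the $421,300 cap.

$306,556.00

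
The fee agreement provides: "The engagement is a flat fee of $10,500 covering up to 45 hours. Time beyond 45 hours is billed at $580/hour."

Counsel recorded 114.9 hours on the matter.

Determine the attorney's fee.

Flat fee: $10,500.00
Excess hours: 114.9 − 45 = 69.9
Overrun: 69.9 × $580 = $40,542.00
Total: $10,500.00 + $40,542.00 = $51,042.00

$51,042.00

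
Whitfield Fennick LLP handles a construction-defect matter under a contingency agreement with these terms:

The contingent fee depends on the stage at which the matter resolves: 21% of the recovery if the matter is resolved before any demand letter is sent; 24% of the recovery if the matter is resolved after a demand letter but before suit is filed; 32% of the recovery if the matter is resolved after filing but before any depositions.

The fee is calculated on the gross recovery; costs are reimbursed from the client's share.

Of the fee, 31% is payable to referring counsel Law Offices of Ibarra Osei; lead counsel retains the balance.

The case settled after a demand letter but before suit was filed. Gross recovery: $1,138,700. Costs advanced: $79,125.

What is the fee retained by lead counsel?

Fee base is the gross recovery, $1,138,700; costs are reimbursed separately.
The matter settled after a demand letter but before suit was filed, so the 24% rate applies.
$1,138,700 × 24% = $273,288.00
Referral share: 31% of $273,288.00 = $84,719.28; lead counsel retains $273,288.00 − $84,719.28 = $188,568.72.

$188,568.72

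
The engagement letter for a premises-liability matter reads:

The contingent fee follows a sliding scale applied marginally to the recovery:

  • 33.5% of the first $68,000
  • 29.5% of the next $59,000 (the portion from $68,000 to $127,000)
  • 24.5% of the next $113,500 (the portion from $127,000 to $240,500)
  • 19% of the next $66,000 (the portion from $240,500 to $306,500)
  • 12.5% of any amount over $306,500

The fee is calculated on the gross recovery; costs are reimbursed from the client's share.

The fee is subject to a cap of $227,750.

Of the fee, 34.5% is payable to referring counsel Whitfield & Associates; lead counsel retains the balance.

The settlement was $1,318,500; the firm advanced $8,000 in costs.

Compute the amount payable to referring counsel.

Fee base is the gross recovery, $1,318,500; costs are reimbursed separately.
First $68,000 at 33.5% = $22,780.00
Next $59,000 at 29.5% = $17,405.00
Next $113,500 at 24.5% = $27,807.50
Next $66,000 at 19% = $12,540.00
Remaining $1,012,000 at 12.5% = $126,500.00
Fee: $22,780.00 + $17,405.00 + $27,807.50 + $12,540.00 + $126,500.00 = $207,032.50
$207,032.50 is under the $227,750 cap.
Referral share: 34.5% of $207,032.50 = $71,426.21; lead counsel retains $207,032.50 − $71,426.21 = $135,606.29.

$71,426.21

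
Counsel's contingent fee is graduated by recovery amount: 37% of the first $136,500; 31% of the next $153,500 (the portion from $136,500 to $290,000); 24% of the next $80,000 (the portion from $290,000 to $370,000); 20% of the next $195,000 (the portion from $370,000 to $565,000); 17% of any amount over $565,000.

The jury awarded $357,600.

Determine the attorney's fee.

$114,314.00

First $136,500 at 37% = $50,505.00
Next $153,500 at 31% = $47,585.00
Remaining $67,600 at 24% = $16,224.00
Fee: $50,505.00 + $47,585.00 + $16,224.00 = $114,314.00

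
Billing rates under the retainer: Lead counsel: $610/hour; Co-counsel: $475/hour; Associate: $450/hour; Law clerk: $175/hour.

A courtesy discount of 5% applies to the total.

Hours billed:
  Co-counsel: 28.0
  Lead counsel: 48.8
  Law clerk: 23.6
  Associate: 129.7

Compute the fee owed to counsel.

Lead counsel: 48.8 × $610 = $29,768.00
Co-counsel: 28.0 × $475 = $13,300.00
Associate: 129.7 × $450 = $58,365.00
Law clerk: 23.6 × $175 = $4,130.00
Subtotal: $105,563.00
Less 5% discount: −$5,278.15
Total: $105,563.00 − $5,278.15 = $100,284.85

$100,284.85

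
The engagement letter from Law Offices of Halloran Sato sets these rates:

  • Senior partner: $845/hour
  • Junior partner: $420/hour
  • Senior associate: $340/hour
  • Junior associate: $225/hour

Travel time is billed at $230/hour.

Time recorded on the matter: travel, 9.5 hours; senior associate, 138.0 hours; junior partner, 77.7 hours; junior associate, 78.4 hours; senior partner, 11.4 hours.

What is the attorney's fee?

$109,012.00

Senior partner: 11.4 × $845 = $9,633.00
Junior partner: 77.7 × $420 = $32,634.00
Senior associate: 138.0 × $340 = $46,920.00
Junior associate: 78.4 × $225 = $17,640.00
Subtotal: $9,633.00 + $32,634.00 + $46,920.00 + $17,640.00 = $106,827.00
Travel: 9.5 × $230 = $2,185.00
Total: $106,827.00 + $2,185.00 = $109,012.00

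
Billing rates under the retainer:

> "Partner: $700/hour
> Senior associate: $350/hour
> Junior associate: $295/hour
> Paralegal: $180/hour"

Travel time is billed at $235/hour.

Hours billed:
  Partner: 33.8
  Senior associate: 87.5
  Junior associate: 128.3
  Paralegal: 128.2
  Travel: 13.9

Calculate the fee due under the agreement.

$118,476.00

Partner: 33.8 × $700 = $23,660.00
Senior associate: 87.5 × $350 = $30,625.00
Junior associate: 128.3 × $295 = $37,848.50
Paralegal: 128.2 × $180 = $23,076.00
Subtotal: $23,660.00 + $30,625.00 + $37,848.50 + $23,076.00 = $115,209.50
Travel: 13.9 × $235 = $3,266.50
Total: $115,209.50 + $3,266.50 = $118,476.00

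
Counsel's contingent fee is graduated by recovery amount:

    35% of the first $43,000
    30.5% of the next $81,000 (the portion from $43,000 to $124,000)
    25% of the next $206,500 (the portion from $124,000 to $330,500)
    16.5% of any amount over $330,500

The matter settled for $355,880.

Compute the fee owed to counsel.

First $43,000 at 35% = $15,050.00
Next $81,000 at 30.5% = $24,705.00
Next $206,500 at 25% = $51,625.00
Remaining $25,380 at 16.5% = $4,187.70
Fee: $15,050.00 + $24,705.00 + $51,625.00 + $4,187.70 = $95,567.70

$95,567.70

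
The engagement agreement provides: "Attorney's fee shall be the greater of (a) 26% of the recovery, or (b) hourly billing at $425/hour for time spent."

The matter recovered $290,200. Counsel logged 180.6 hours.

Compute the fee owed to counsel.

$76,755.00

(a) 26% of $290,200 = $75,452.00
(b) 180.6 × $425 = $76,755.00
The greater is (b): $76,755.00.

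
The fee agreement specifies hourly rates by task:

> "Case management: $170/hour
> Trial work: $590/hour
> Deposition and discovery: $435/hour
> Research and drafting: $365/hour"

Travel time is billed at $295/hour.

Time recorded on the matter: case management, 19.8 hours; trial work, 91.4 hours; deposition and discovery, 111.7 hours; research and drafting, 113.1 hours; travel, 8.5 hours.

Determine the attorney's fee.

Case management: 19.8 × $170 = $3,366.00
Trial work: 91.4 × $590 = $53,926.00
Deposition and discovery: 111.7 × $435 = $48,589.50
Research and drafting: 113.1 × $365 = $41,281.50
Subtotal: $3,366.00 + $53,926.00 + $48,589.50 + $41,281.50 = $147,163.00
Travel: 8.5 × $295 = $2,507.50
Total: $147,163.00 + $2,507.50 = $149,670.50

$149,670.50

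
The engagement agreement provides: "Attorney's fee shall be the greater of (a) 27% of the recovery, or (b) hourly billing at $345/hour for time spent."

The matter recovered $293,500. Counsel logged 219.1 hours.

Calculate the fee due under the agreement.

$79,245.00

(a) 27% of $293,500 = $79,245.00
(b) 219.1 × $345 = $75,589.50
The greater is (a): $79,245.00.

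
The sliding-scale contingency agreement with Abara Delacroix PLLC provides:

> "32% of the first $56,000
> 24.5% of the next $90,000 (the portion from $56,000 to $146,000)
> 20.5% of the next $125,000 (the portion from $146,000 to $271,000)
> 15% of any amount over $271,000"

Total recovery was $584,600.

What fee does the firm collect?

First $56,000 at 32% = $17,920.00
Next $90,000 at 24.5% = $22,050.00
Next $125,000 at 20.5% = $25,625.00
Remaining $313,600 at 15% = $47,040.00
Fee: $17,920.00 + $22,050.00 + $25,625.00 + $47,040.00 = $112,635.00

$112,635.00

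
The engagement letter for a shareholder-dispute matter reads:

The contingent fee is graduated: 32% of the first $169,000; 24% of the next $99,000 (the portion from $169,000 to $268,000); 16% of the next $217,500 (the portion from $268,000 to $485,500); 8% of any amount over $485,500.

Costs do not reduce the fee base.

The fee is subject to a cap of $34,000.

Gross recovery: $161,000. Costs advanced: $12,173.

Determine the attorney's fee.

Fee base is the gross recovery, $161,000; costs are reimbursed separately.
First $161,000 at 32% = $51,520.00
$51,520.00 exceeds the $34,000 cap, so the fee is capped at $34,000.00.

$34,000.00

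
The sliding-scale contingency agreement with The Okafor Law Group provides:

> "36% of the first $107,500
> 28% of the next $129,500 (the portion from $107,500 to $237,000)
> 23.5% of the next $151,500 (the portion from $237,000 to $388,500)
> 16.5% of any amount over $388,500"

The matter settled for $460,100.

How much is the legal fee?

$122,376.50

First $107,500 at 36% = $38,700.00
Next $129,500 at 28% = $36,260.00
Next $151,500 at 23.5% = $35,602.50
Remaining $71,600 at 16.5% = $11,814.00
Fee: $38,700.00 + $36,260.00 + $35,602.50 + $11,814.00 = $122,376.50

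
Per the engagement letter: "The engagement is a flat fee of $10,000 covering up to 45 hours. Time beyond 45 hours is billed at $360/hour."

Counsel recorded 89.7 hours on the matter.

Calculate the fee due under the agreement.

Flat fee: $10,000.00
Excess hours: 89.7 − 45 = 44.7
Overrun: 44.7 × $360 = $16,092.00
Total: $10,000.00 + $16,092.00 = $26,092.00

$26,092.00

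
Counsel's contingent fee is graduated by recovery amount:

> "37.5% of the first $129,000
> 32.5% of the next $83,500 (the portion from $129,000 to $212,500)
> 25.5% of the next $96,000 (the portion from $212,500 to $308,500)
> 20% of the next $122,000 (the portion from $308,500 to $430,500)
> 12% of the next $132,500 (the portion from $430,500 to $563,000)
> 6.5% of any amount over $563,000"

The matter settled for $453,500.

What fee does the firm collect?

First $129,000 at 37.5% = $48,375.00
Next $83,500 at 32.5% = $27,137.50
Next $96,000 at 25.5% = $24,480.00
Next $122,000 at 20% = $24,400.00
Remaining $23,000 at 12% = $2,760.00
Fee: $48,375.00 + $27,137.50 + $24,480.00 + $24,400.00 + $2,760.00 = $127,152.50

$127,152.50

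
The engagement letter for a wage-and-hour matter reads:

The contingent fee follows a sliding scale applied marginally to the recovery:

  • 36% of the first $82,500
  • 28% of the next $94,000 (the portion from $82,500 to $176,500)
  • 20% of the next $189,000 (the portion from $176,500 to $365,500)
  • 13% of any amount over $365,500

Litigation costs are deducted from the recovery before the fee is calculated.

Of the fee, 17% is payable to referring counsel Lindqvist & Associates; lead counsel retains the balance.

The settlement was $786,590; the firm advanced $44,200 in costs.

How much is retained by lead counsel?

$118,537.03

Fee base (net of costs): $786,590 − $44,200 = $742,390
First $82,500 at 36% = $29,700.00
Next $94,000 at 28% = $26,320.00
Next $189,000 at 20% = $37,800.00
Remaining $376,890 at 13% = $48,995.70
Fee: $29,700.00 + $26,320.00 + $37,800.00 + $48,995.70 = $142,815.70
Referral share: 17% of $142,815.70 = $24,278.67; lead counsel retains $142,815.70 − $24,278.67 = $118,537.03.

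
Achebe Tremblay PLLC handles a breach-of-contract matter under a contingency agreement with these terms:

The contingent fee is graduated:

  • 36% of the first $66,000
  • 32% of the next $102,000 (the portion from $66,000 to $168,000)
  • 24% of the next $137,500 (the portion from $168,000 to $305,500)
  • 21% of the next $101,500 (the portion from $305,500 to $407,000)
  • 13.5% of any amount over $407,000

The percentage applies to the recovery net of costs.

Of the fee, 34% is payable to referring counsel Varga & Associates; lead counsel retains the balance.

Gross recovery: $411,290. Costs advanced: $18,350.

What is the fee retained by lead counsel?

Fee base (net of costs): $411,290 − $18,350 = $392,940
First $66,000 at 36% = $23,760.00
Next $102,000 at 32% = $32,640.00
Next $137,500 at 24% = $33,000.00
Remaining $87,440 at 21% = $18,362.40
Fee: $23,760.00 + $32,640.00 + $33,000.00 + $18,362.40 = $107,762.40
Referral share: 34% of $107,762.40 = $36,639.22; lead counsel retains $107,762.40 − $36,639.22 = $71,123.18.

$71,123.18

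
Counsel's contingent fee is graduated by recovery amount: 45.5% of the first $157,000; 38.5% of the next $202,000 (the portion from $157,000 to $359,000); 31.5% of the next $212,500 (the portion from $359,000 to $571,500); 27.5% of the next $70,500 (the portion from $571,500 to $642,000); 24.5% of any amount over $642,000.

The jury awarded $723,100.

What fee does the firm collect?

$255,399.50

First $157,000 at 45.5% = $71,435.00
Next $202,000 at 38.5% = $77,770.00
Next $212,500 at 31.5% = $66,937.50
Next $70,500 at 27.5% = $19,387.50
Remaining $81,100 at 24.5% = $19,869.50
Fee: $71,435.00 + $77,770.00 + $66,937.50 + $19,387.50 + $19,869.50 = $255,399.50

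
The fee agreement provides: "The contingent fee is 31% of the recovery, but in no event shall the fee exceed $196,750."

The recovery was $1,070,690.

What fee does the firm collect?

31% of $1,070,690 = $331,913.90
That exceeds the $196,750 cap, so the fee is capped at $196,750.

$196,750.00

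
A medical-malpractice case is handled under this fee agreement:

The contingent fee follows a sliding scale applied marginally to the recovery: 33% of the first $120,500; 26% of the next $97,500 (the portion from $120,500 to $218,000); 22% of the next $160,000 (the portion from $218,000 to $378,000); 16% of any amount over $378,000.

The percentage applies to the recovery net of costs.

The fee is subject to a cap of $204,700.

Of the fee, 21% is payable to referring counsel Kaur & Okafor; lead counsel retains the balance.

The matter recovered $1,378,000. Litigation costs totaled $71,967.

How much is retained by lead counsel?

$161,713.00

Fee base (net of costs): $1,378,000 − $71,967 = $1,306,033
First $120,500 at 33% = $39,765.00
Next $97,500 at 26% = $25,350.00
Next $160,000 at 22% = $35,200.00
Remaining $928,033 at 16% = $148,485.28
Fee: $39,765.00 + $25,350.00 + $35,200.00 + $148,485.28 = $248,800.28
$248,800.28 exceeds the $204,700 cap, so the fee is capped at $204,700.00.
Referral share: 21% of $204,700.00 = $42,987.00; lead counsel retains $204,700.00 − $42,987.00 = $161,713.00.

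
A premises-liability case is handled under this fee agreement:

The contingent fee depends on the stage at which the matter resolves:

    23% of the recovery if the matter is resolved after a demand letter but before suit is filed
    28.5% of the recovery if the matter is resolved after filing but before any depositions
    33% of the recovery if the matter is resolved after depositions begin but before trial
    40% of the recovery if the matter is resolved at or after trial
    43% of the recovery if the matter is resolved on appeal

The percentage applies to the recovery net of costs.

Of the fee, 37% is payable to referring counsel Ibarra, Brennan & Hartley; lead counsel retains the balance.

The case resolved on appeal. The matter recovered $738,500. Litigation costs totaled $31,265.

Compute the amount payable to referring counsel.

$112,521.09

Fee base (net of costs): $738,500 − $31,265 = $707,235
The matter resolved on appeal, so the 43% rate applies.
$707,235 × 43% = $304,111.05
Referral share: 37% of $304,111.05 = $112,521.09; lead counsel retains $304,111.05 − $112,521.09 = $191,589.96.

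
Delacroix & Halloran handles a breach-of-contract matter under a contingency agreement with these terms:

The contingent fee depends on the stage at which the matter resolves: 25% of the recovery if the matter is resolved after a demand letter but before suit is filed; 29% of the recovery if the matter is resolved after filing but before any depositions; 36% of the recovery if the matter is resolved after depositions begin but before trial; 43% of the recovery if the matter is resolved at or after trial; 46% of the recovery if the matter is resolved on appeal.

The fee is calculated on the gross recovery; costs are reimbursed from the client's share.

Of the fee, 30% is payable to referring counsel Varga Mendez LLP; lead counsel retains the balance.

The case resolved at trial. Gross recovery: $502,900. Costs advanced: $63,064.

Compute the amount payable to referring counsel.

Fee base is the gross recovery, $502,900; costs are reimbursed separately.
The matter resolved at trial, so the 43% rate applies.
$502,900 × 43% = $216,247.00
Referral share: 30% of $216,247.00 = $64,874.10; lead counsel retains $216,247.00 − $64,874.10 = $151,372.90.

$64,874.10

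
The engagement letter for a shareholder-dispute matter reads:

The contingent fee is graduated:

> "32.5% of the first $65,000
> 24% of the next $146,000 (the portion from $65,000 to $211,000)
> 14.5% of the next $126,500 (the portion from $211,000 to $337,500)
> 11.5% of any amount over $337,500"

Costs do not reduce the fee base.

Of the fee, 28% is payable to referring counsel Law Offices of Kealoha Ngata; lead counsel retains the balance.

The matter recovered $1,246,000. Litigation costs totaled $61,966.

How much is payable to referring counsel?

$50,115.80

Fee base is the gross recovery, $1,246,000; costs are reimbursed separately.
First $65,000 at 32.5% = $21,125.00
Next $146,000 at 24% = $35,040.00
Next $126,500 at 14.5% = $18,342.50
Remaining $908,500 at 11.5% = $104,477.50
Fee: $21,125.00 + $35,040.00 + $18,342.50 + $104,477.50 = $178,985.00
Referral share: 28% of $178,985.00 = $50,115.80; lead counsel retains $178,985.00 − $50,115.80 = $128,869.20.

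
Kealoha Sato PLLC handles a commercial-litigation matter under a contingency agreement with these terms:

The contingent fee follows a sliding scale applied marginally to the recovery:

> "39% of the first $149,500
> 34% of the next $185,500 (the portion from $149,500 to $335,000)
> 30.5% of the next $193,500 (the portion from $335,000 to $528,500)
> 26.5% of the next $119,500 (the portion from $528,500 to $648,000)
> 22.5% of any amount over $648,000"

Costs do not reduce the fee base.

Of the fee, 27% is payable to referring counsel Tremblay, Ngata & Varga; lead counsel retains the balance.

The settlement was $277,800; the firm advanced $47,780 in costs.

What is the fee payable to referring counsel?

$27,520.29

Fee base is the gross recovery, $277,800; costs are reimbursed separately.
First $149,500 at 39% = $58,305.00
Remaining $128,300 at 34% = $43,622.00
Fee: $58,305.00 + $43,622.00 = $101,927.00
Referral share: 27% of $101,927.00 = $27,520.29; lead counsel retains $101,927.00 − $27,520.29 = $74,406.71.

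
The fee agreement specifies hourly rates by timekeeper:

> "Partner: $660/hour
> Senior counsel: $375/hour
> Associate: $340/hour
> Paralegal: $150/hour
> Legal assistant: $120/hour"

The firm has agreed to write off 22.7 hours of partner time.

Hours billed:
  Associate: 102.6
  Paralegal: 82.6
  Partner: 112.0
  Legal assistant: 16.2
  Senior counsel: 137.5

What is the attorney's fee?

Partner: 112.0 × $660 = $73,920.00
Senior counsel: 137.5 × $375 = $51,562.50
Associate: 102.6 × $340 = $34,884.00
Paralegal: 82.6 × $150 = $12,390.00
Legal assistant: 16.2 × $120 = $1,944.00
Subtotal: $174,700.50
Write-off: 22.7 × $660 = $14,982.00
Total: $174,700.50 − $14,982.00 = $159,718.50

$159,718.50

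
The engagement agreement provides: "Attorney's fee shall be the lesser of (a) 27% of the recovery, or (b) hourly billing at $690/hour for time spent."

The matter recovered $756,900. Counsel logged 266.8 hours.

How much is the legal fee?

$184,092.00

(a) 27% of $756,900 = $204,363.00
(b) 266.8 × $690 = $184,092.00
The lesser is (b): $184,092.00.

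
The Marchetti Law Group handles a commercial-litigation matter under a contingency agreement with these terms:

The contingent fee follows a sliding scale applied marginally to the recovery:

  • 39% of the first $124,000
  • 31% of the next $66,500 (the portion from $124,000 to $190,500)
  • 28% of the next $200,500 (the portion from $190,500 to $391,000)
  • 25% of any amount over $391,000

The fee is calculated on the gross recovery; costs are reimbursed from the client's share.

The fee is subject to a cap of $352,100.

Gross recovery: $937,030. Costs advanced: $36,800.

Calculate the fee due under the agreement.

Fee base is the gross recovery, $937,030; costs are reimbursed separately.
First $124,000 at 39% = $48,360.00
Next $66,500 at 31% = $20,615.00
Next $200,500 at 28% = $56,140.00
Remaining $546,030 at 25% = $136,507.50
Fee: $48,360.00 + $20,615.00 + $56,140.00 + $136,507.50 = $261,622.50
$261,622.50 is under the $352,100 cap.

$261,622.50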